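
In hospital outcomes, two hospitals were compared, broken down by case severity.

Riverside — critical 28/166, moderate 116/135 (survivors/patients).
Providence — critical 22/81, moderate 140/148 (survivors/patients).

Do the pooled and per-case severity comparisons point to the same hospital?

Critical: Riverside 28/166 = 16.9%, Providence 22/81 = 27.2% → Providence
Moderate: Riverside 116/135 = 85.9%, Providence 140/148 = 94.6% → Providence
Overall: Riverside 144/301 = 47.8%, Providence 162/229 = 70.7% → Providence
Providence wins overall and in every case group — no reversal.

Yes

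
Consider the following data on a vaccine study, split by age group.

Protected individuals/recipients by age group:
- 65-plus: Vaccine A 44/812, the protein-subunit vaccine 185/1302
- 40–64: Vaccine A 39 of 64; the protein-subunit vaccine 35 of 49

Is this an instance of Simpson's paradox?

No

65-plus: Vaccine A 44/812 = 5.4%, the protein-subunit vaccine 185/1302 = 14.2% → the protein-subunit vaccine
40–64: Vaccine A 39/64 = 60.9%, the protein-subunit vaccine 35/49 = 71.4% → the protein-subunit vaccine
Overall: Vaccine A 83/876 = 9.5%, the protein-subunit vaccine 220/1351 = 16.3% → the protein-subunit vaccine
The protein-subunit vaccine wins overall and in every age group — no reversal.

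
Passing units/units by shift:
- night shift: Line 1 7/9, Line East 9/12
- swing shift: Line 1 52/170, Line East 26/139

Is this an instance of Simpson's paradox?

Night shift: Line 1 7/9 = 77.8%, Line East 9/12 = 75.0% → Line 1
Swing shift: Line 1 52/170 = 30.6%, Line East 26/139 = 18.7% → Line 1
Overall: Line 1 59/179 = 33.0%, Line East 35/151 = 23.2% → Line 1
Line 1 wins overall and in every shift group — no reversal.

No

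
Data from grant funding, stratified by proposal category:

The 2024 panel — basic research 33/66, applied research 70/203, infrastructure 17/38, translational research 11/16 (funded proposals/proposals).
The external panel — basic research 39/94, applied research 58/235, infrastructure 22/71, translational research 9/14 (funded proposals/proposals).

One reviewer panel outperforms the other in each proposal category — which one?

the 2024 panel

Basic research: the 2024 panel 33/66 = 50.0%, the external panel 39/94 = 41.5% → the 2024 panel
Applied research: the 2024 panel 70/203 = 34.5%, the external panel 58/235 = 24.7% → the 2024 panel
Infrastructure: the 2024 panel 17/38 = 44.7%, the external panel 22/71 = 31.0% → the 2024 panel
Translational research: the 2024 panel 11/16 = 68.8%, the external panel 9/14 = 64.3% → the 2024 panel
The 2024 panel has the higher rate in all 4 groups.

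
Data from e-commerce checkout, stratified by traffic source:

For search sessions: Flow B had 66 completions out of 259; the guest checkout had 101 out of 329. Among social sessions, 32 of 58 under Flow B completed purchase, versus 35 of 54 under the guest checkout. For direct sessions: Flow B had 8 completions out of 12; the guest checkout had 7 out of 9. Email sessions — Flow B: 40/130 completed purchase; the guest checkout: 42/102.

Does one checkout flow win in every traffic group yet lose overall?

No

Search: Flow B 66/259 = 25.5%, the guest checkout 101/329 = 30.7% → the guest checkout
Social: Flow B 32/58 = 55.2%, the guest checkout 35/54 = 64.8% → the guest checkout
Direct: Flow B 8/12 = 66.7%, the guest checkout 7/9 = 77.8% → the guest checkout
Email: Flow B 40/130 = 30.8%, the guest checkout 42/102 = 41.2% → the guest checkout
Overall: Flow B 146/459 = 31.8%, the guest checkout 185/494 = 37.4% → the guest checkout
The guest checkout wins overall and in every traffic group — no reversal.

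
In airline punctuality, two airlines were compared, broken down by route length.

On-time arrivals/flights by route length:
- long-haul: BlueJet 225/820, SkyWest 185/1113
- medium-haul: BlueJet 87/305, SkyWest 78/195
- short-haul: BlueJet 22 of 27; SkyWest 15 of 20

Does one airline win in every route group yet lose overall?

Long-haul: BlueJet 225/820 = 27.4%, SkyWest 185/1113 = 16.6% → BlueJet
Medium-haul: BlueJet 87/305 = 28.5%, SkyWest 78/195 = 40.0% → SkyWest
Short-haul: BlueJet 22/27 = 81.5%, SkyWest 15/20 = 75.0% → BlueJet
Overall: BlueJet 334/1152 = 29.0%, SkyWest 278/1328 = 20.9% → BlueJet
Neither sweeps: BlueJet wins 2 of 3 groups, SkyWest wins 1. BlueJet wins overall but not every group — no Simpson reversal.

No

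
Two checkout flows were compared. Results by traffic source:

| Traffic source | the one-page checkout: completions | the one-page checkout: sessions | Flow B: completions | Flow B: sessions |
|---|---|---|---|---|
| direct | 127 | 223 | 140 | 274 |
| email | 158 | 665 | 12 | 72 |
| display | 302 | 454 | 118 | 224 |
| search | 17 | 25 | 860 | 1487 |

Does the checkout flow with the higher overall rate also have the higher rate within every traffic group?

No

Direct: the one-page checkout 127/223 = 57.0%, Flow B 140/274 = 51.1% → the one-page checkout
Email: the one-page checkout 158/665 = 23.8%, Flow B 12/72 = 16.7% → the one-page checkout
Display: the one-page checkout 302/454 = 66.5%, Flow B 118/224 = 52.7% → the one-page checkout
Search: the one-page checkout 17/25 = 68.0%, Flow B 860/1487 = 57.8% → the one-page checkout
Overall: the one-page checkout 604/1367 = 44.2%, Flow B 1130/2057 = 54.9% → Flow B
The one-page checkout wins each traffic group but Flow B wins overall — the comparison reverses. The one-page checkout's sessions skew toward email, which has a lower base rate.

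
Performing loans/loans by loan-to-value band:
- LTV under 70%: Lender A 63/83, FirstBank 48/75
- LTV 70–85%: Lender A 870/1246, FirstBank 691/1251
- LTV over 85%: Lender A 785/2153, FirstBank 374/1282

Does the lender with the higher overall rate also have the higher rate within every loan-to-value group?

Yes

LTV under 70%: Lender A 63/83 = 75.9%, FirstBank 48/75 = 64.0% → Lender A
LTV 70–85%: Lender A 870/1246 = 69.8%, FirstBank 691/1251 = 55.2% → Lender A
LTV over 85%: Lender A 785/2153 = 36.5%, FirstBank 374/1282 = 29.2% → Lender A
Overall: Lender A 1718/3482 = 49.3%, FirstBank 1113/2608 = 42.7% → Lender A
Lender A wins overall and in every loan-to-value group — no reversal.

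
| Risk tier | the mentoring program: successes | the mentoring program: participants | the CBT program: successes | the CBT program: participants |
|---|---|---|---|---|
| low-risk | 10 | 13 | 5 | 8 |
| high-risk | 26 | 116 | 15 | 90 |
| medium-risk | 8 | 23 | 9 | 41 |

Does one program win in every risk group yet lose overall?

No

Low-risk: the mentoring program 10/13 = 76.9%, the CBT program 5/8 = 62.5% → the mentoring program
High-risk: the mentoring program 26/116 = 22.4%, the CBT program 15/90 = 16.7% → the mentoring program
Medium-risk: the mentoring program 8/23 = 34.8%, the CBT program 9/41 = 22.0% → the mentoring program
Overall: the mentoring program 44/152 = 28.9%, the CBT program 29/139 = 20.9% → the mentoring program
The mentoring program wins overall and in every risk group — no reversal.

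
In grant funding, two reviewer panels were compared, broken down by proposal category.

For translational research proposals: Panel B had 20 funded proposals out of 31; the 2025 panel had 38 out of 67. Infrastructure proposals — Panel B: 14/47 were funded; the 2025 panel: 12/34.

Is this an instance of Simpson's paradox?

Translational research: Panel B 20/31 = 64.5%, the 2025 panel 38/67 = 56.7% → Panel B
Infrastructure: Panel B 14/47 = 29.8%, the 2025 panel 12/34 = 35.3% → the 2025 panel
Overall: Panel B 34/78 = 43.6%, the 2025 panel 50/101 = 49.5% → the 2025 panel
Neither sweeps: Panel B wins 1 of 2 groups, the 2025 panel wins 1. The 2025 panel wins overall but not every group — no Simpson reversal.

No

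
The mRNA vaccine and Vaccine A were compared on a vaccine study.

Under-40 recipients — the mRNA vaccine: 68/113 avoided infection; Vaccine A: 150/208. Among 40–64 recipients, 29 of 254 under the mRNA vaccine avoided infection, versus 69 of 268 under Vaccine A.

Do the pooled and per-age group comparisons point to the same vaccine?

Yes

Under-40: the mRNA vaccine 68/113 = 60.2%, Vaccine A 150/208 = 72.1% → Vaccine A
40–64: the mRNA vaccine 29/254 = 11.4%, Vaccine A 69/268 = 25.7% → Vaccine A
Overall: the mRNA vaccine 97/367 = 26.4%, Vaccine A 219/476 = 46.0% → Vaccine A
Vaccine A wins overall and in every age group — no reversal.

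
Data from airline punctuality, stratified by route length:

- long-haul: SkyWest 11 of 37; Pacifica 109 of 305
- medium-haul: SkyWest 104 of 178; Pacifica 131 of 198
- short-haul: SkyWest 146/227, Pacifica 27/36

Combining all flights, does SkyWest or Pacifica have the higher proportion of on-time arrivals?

SkyWest

Long-haul: SkyWest 11/37 = 29.7%, Pacifica 109/305 = 35.7% → Pacifica
Medium-haul: SkyWest 104/178 = 58.4%, Pacifica 131/198 = 66.2% → Pacifica
Short-haul: SkyWest 146/227 = 64.3%, Pacifica 27/36 = 75.0% → Pacifica
Overall: SkyWest 261/442 = 59.0%, Pacifica 267/539 = 49.5% → SkyWest
(Pacifica wins every route group but SkyWest wins overall — Pacifica's flights skew toward the low-rate long-haul group.)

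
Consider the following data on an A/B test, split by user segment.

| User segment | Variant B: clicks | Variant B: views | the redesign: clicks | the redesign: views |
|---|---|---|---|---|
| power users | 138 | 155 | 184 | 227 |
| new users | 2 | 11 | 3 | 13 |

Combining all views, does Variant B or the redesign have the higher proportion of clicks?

Power users: Variant B 138/155 = 89.0%, the redesign 184/227 = 81.1% → Variant B
New users: Variant B 2/11 = 18.2%, the redesign 3/13 = 23.1% → the redesign
Overall: Variant B 140/166 = 84.3%, the redesign 187/240 = 77.9% → Variant B
(Neither sweeps every user group, but Variant B has the higher pooled rate.)

Variant B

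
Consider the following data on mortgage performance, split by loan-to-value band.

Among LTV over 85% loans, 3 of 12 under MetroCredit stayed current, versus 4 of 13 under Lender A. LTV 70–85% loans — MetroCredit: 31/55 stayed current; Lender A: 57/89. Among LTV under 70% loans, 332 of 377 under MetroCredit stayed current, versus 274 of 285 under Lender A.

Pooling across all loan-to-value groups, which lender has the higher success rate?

LTV over 85%: MetroCredit 3/12 = 25.0%, Lender A 4/13 = 30.8% → Lender A
LTV 70–85%: MetroCredit 31/55 = 56.4%, Lender A 57/89 = 64.0% → Lender A
LTV under 70%: MetroCredit 332/377 = 88.1%, Lender A 274/285 = 96.1% → Lender A
Overall: MetroCredit 366/444 = 82.4%, Lender A 335/387 = 86.6% → Lender A

Lender A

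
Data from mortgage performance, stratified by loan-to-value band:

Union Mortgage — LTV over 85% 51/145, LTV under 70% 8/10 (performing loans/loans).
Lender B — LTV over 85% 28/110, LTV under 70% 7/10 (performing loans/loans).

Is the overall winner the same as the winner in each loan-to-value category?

LTV over 85%: Union Mortgage 51/145 = 35.2%, Lender B 28/110 = 25.5% → Union Mortgage
LTV under 70%: Union Mortgage 8/10 = 80.0%, Lender B 7/10 = 70.0% → Union Mortgage
Overall: Union Mortgage 59/155 = 38.1%, Lender B 35/120 = 29.2% → Union Mortgage
Union Mortgage wins overall and in every loan-to-value group — no reversal.

Yes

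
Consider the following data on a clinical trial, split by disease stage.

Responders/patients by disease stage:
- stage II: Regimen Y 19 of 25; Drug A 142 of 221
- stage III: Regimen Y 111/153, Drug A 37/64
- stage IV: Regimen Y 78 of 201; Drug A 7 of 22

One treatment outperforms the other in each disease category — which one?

Stage II: Regimen Y 19/25 = 76.0%, Drug A 142/221 = 64.3% → Regimen Y
Stage III: Regimen Y 111/153 = 72.5%, Drug A 37/64 = 57.8% → Regimen Y
Stage IV: Regimen Y 78/201 = 38.8%, Drug A 7/22 = 31.8% → Regimen Y
Regimen Y has the higher rate in all 3 groups.

Regimen Y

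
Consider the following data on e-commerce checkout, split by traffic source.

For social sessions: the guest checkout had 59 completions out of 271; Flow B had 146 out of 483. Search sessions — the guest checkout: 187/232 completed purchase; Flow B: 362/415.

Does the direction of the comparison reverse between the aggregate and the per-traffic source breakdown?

Social: the guest checkout 59/271 = 21.8%, Flow B 146/483 = 30.2% → Flow B
Search: the guest checkout 187/232 = 80.6%, Flow B 362/415 = 87.2% → Flow B
Overall: the guest checkout 246/503 = 48.9%, Flow B 508/898 = 56.6% → Flow B
Flow B wins overall and in every traffic group — no reversal.

No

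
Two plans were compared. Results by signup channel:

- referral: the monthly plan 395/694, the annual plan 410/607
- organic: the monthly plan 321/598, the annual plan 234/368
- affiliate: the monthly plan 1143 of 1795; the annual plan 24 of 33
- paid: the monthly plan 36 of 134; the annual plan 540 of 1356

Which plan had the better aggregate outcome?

Referral: the monthly plan 395/694 = 56.9%, the annual plan 410/607 = 67.5% → the annual plan
Organic: the monthly plan 321/598 = 53.7%, the annual plan 234/368 = 63.6% → the annual plan
Affiliate: the monthly plan 1143/1795 = 63.7%, the annual plan 24/33 = 72.7% → the annual plan
Paid: the monthly plan 36/134 = 26.9%, the annual plan 540/1356 = 39.8% → the annual plan
Overall: the monthly plan 1895/3221 = 58.8%, the annual plan 1208/2364 = 51.1% → the monthly plan
(The annual plan wins every signup group but the monthly plan wins overall — the annual plan's customers skew toward the low-rate paid group.)

the monthly plan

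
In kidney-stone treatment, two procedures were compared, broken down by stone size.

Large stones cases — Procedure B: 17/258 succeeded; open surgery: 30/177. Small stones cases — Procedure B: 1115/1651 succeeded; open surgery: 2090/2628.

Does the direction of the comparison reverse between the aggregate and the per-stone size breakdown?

Large stones: Procedure B 17/258 = 6.6%, open surgery 30/177 = 16.9% → open surgery
Small stones: Procedure B 1115/1651 = 67.5%, open surgery 2090/2628 = 79.5% → open surgery
Overall: Procedure B 1132/1909 = 59.3%, open surgery 2120/2805 = 75.6% → open surgery
Open surgery wins overall and in every stone group — no reversal.

No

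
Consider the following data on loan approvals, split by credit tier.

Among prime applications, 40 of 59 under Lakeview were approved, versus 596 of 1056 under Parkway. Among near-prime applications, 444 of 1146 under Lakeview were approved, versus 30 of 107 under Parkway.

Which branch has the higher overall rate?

Parkway

Prime: Lakeview 40/59 = 67.8%, Parkway 596/1056 = 56.4% → Lakeview
Near-prime: Lakeview 444/1146 = 38.7%, Parkway 30/107 = 28.0% → Lakeview
Overall: Lakeview 484/1205 = 40.2%, Parkway 626/1163 = 53.8% → Parkway
(Lakeview wins every credit group but Parkway wins overall — Lakeview's applications skew toward the low-rate near-prime group.)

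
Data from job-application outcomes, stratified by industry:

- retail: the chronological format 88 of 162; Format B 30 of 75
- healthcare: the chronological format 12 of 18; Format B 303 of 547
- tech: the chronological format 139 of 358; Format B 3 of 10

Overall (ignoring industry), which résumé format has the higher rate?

Retail: the chronological format 88/162 = 54.3%, Format B 30/75 = 40.0% → the chronological format
Healthcare: the chronological format 12/18 = 66.7%, Format B 303/547 = 55.4% → the chronological format
Tech: the chronological format 139/358 = 38.8%, Format B 3/10 = 30.0% → the chronological format
Overall: the chronological format 239/538 = 44.4%, Format B 336/632 = 53.2% → Format B
(The chronological format wins every industry group but Format B wins overall — the chronological format's applications skew toward the low-rate tech group.)

Format B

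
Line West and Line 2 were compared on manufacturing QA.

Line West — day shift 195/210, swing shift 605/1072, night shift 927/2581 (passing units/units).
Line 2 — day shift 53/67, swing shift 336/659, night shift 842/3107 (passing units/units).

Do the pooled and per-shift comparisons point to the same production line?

Yes

Day shift: Line West 195/210 = 92.9%, Line 2 53/67 = 79.1% → Line West
Swing shift: Line West 605/1072 = 56.4%, Line 2 336/659 = 51.0% → Line West
Night shift: Line West 927/2581 = 35.9%, Line 2 842/3107 = 27.1% → Line West
Overall: Line West 1727/3863 = 44.7%, Line 2 1231/3833 = 32.1% → Line West
Line West wins overall and in every shift group — no reversal.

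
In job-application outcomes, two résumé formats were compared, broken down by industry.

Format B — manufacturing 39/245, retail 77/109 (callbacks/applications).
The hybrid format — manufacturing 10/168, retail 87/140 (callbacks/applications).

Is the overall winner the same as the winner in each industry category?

Manufacturing: Format B 39/245 = 15.9%, the hybrid format 10/168 = 6.0% → Format B
Retail: Format B 77/109 = 70.6%, the hybrid format 87/140 = 62.1% → Format B
Overall: Format B 116/354 = 32.8%, the hybrid format 97/308 = 31.5% → Format B
Format B wins overall and in every industry group — no reversal.

Yes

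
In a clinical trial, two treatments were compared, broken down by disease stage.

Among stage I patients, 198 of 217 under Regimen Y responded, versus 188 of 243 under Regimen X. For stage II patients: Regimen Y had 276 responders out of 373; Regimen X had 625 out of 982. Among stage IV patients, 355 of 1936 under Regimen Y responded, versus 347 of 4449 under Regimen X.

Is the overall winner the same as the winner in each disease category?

Yes

Stage I: Regimen Y 198/217 = 91.2%, Regimen X 188/243 = 77.4% → Regimen Y
Stage II: Regimen Y 276/373 = 74.0%, Regimen X 625/982 = 63.6% → Regimen Y
Stage IV: Regimen Y 355/1936 = 18.3%, Regimen X 347/4449 = 7.8% → Regimen Y
Overall: Regimen Y 829/2526 = 32.8%, Regimen X 1160/5674 = 20.4% → Regimen Y
Regimen Y wins overall and in every disease group — no reversal.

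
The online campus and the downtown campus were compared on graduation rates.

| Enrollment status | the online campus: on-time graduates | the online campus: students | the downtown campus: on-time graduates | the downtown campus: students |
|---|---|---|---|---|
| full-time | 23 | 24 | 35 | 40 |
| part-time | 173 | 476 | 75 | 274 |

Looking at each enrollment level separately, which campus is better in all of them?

the online campus

Full-time: the online campus 23/24 = 95.8%, the downtown campus 35/40 = 87.5% → the online campus
Part-time: the online campus 173/476 = 36.3%, the downtown campus 75/274 = 27.4% → the online campus
The online campus has the higher rate in both groups.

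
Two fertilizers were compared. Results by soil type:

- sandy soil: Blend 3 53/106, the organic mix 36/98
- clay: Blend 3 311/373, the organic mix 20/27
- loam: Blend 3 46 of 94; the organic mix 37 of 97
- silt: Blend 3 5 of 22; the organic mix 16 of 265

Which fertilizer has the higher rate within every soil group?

Sandy soil: Blend 3 53/106 = 50.0%, the organic mix 36/98 = 36.7% → Blend 3
Clay: Blend 3 311/373 = 83.4%, the organic mix 20/27 = 74.1% → Blend 3
Loam: Blend 3 46/94 = 48.9%, the organic mix 37/97 = 38.1% → Blend 3
Silt: Blend 3 5/22 = 22.7%, the organic mix 16/265 = 6.0% → Blend 3
Blend 3 has the higher rate in all 4 groups.

Blend 3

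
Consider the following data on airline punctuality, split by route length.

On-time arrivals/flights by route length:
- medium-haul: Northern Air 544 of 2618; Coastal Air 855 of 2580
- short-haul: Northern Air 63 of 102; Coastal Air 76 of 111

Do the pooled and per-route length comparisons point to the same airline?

Medium-haul: Northern Air 544/2618 = 20.8%, Coastal Air 855/2580 = 33.1% → Coastal Air
Short-haul: Northern Air 63/102 = 61.8%, Coastal Air 76/111 = 68.5% → Coastal Air
Overall: Northern Air 607/2720 = 22.3%, Coastal Air 931/2691 = 34.6% → Coastal Air
Coastal Air wins overall and in every route group — no reversal.

Yes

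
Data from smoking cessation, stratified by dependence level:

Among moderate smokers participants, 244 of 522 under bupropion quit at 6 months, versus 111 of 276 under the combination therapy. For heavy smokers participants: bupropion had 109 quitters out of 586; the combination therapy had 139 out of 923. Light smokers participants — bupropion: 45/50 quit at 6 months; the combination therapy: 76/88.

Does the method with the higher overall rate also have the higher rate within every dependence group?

Yes

Moderate smokers: bupropion 244/522 = 46.7%, the combination therapy 111/276 = 40.2% → bupropion
Heavy smokers: bupropion 109/586 = 18.6%, the combination therapy 139/923 = 15.1% → bupropion
Light smokers: bupropion 45/50 = 90.0%, the combination therapy 76/88 = 86.4% → bupropion
Overall: bupropion 398/1158 = 34.4%, the combination therapy 326/1287 = 25.3% → bupropion
Bupropion wins overall and in every dependence group — no reversal.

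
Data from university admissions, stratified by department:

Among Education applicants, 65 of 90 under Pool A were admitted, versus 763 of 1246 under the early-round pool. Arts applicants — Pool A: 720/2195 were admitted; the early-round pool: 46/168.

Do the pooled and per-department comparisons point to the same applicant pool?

Education: Pool A 65/90 = 72.2%, the early-round pool 763/1246 = 61.2% → Pool A
Arts: Pool A 720/2195 = 32.8%, the early-round pool 46/168 = 27.4% → Pool A
Overall: Pool A 785/2285 = 34.4%, the early-round pool 809/1414 = 57.2% → the early-round pool
Pool A wins each department group but the early-round pool wins overall — the comparison reverses. Pool A's applicants skew toward Arts, which has a lower base rate.

No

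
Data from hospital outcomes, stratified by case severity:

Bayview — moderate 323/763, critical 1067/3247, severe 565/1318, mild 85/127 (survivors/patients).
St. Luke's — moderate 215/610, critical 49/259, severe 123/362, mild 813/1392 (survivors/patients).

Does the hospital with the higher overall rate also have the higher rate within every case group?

No

Moderate: Bayview 323/763 = 42.3%, St. Luke's 215/610 = 35.2% → Bayview
Critical: Bayview 1067/3247 = 32.9%, St. Luke's 49/259 = 18.9% → Bayview
Severe: Bayview 565/1318 = 42.9%, St. Luke's 123/362 = 34.0% → Bayview
Mild: Bayview 85/127 = 66.9%, St. Luke's 813/1392 = 58.4% → Bayview
Overall: Bayview 2040/5455 = 37.4%, St. Luke's 1200/2623 = 45.7% → St. Luke's
Bayview wins each case group but St. Luke's wins overall — the comparison reverses. Bayview's patients skew toward critical, which has a lower base rate.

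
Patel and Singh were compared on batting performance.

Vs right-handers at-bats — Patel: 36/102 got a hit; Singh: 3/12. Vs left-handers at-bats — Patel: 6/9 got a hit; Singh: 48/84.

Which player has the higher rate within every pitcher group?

Vs right-handers: Patel 36/102 = 35.3%, Singh 3/12 = 25.0% → Patel
Vs left-handers: Patel 6/9 = 66.7%, Singh 48/84 = 57.1% → Patel
Patel has the higher rate in both groups.

Patel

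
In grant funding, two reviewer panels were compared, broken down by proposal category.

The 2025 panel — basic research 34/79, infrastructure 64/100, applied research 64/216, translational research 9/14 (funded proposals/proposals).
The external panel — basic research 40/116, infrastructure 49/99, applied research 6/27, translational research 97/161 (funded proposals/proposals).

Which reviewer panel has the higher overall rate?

the external panel

Basic research: the 2025 panel 34/79 = 43.0%, the external panel 40/116 = 34.5% → the 2025 panel
Infrastructure: the 2025 panel 64/100 = 64.0%, the external panel 49/99 = 49.5% → the 2025 panel
Applied research: the 2025 panel 64/216 = 29.6%, the external panel 6/27 = 22.2% → the 2025 panel
Translational research: the 2025 panel 9/14 = 64.3%, the external panel 97/161 = 60.2% → the 2025 panel
Overall: the 2025 panel 171/409 = 41.8%, the external panel 192/403 = 47.6% → the external panel
(The 2025 panel wins every proposal group but the external panel wins overall — the 2025 panel's proposals skew toward the low-rate applied research group.)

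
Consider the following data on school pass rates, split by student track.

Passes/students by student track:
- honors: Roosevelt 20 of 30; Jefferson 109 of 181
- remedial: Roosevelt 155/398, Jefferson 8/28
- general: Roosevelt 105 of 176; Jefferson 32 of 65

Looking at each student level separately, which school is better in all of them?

Honors: Roosevelt 20/30 = 66.7%, Jefferson 109/181 = 60.2% → Roosevelt
Remedial: Roosevelt 155/398 = 38.9%, Jefferson 8/28 = 28.6% → Roosevelt
General: Roosevelt 105/176 = 59.7%, Jefferson 32/65 = 49.2% → Roosevelt
Roosevelt has the higher rate in all 3 groups.

Roosevelt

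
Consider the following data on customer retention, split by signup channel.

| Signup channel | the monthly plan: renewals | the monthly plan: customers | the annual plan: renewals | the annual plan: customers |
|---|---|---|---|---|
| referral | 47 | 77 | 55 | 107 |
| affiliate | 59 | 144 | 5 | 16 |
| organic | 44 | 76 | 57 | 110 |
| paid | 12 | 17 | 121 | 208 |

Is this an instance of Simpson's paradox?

Yes

Referral: the monthly plan 47/77 = 61.0%, the annual plan 55/107 = 51.4% → the monthly plan
Affiliate: the monthly plan 59/144 = 41.0%, the annual plan 5/16 = 31.2% → the monthly plan
Organic: the monthly plan 44/76 = 57.9%, the annual plan 57/110 = 51.8% → the monthly plan
Paid: the monthly plan 12/17 = 70.6%, the annual plan 121/208 = 58.2% → the monthly plan
Overall: the monthly plan 162/314 = 51.6%, the annual plan 238/441 = 54.0% → the annual plan
The monthly plan wins each signup group but the annual plan wins overall — the comparison reverses. The monthly plan's customers skew toward affiliate, which has a lower base rate.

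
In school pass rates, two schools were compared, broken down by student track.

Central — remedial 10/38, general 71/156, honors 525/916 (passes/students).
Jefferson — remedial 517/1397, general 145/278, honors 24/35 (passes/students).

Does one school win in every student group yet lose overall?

Yes

Remedial: Central 10/38 = 26.3%, Jefferson 517/1397 = 37.0% → Jefferson
General: Central 71/156 = 45.5%, Jefferson 145/278 = 52.2% → Jefferson
Honors: Central 525/916 = 57.3%, Jefferson 24/35 = 68.6% → Jefferson
Overall: Central 606/1110 = 54.6%, Jefferson 686/1710 = 40.1% → Central
Jefferson wins each student group but Central wins overall — the comparison reverses. Jefferson's students skew toward remedial, which has a lower base rate.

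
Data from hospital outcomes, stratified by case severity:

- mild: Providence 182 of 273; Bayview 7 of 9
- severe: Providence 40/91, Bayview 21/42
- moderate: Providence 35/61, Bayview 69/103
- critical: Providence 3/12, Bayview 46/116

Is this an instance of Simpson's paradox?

Mild: Providence 182/273 = 66.7%, Bayview 7/9 = 77.8% → Bayview
Severe: Providence 40/91 = 44.0%, Bayview 21/42 = 50.0% → Bayview
Moderate: Providence 35/61 = 57.4%, Bayview 69/103 = 67.0% → Bayview
Critical: Providence 3/12 = 25.0%, Bayview 46/116 = 39.7% → Bayview
Overall: Providence 260/437 = 59.5%, Bayview 143/270 = 53.0% → Providence
Bayview wins each case group but Providence wins overall — the comparison reverses. Bayview's patients skew toward critical, which has a lower base rate.

Yes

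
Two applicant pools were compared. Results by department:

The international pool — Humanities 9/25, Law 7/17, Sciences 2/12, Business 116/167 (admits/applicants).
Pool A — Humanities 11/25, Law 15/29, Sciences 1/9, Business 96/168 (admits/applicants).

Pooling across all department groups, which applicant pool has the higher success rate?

the international pool

Humanities: the international pool 9/25 = 36.0%, Pool A 11/25 = 44.0% → Pool A
Law: the international pool 7/17 = 41.2%, Pool A 15/29 = 51.7% → Pool A
Sciences: the international pool 2/12 = 16.7%, Pool A 1/9 = 11.1% → the international pool
Business: the international pool 116/167 = 69.5%, Pool A 96/168 = 57.1% → the international pool
Overall: the international pool 134/221 = 60.6%, Pool A 123/231 = 53.2% → the international pool
(Neither sweeps every department group, but the international pool has the higher pooled rate.)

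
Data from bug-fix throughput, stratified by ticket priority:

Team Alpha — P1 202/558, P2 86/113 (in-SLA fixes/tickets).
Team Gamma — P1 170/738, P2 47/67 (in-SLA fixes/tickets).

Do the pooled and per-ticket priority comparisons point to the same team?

P1: Team Alpha 202/558 = 36.2%, Team Gamma 170/738 = 23.0% → Team Alpha
P2: Team Alpha 86/113 = 76.1%, Team Gamma 47/67 = 70.1% → Team Alpha
Overall: Team Alpha 288/671 = 42.9%, Team Gamma 217/805 = 27.0% → Team Alpha
Team Alpha wins overall and in every ticket group — no reversal.

Yes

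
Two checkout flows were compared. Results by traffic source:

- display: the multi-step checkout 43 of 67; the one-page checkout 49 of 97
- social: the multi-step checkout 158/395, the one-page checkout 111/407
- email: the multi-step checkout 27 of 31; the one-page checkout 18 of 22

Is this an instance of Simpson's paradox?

No

Display: the multi-step checkout 43/67 = 64.2%, the one-page checkout 49/97 = 50.5% → the multi-step checkout
Social: the multi-step checkout 158/395 = 40.0%, the one-page checkout 111/407 = 27.3% → the multi-step checkout
Email: the multi-step checkout 27/31 = 87.1%, the one-page checkout 18/22 = 81.8% → the multi-step checkout
Overall: the multi-step checkout 228/493 = 46.2%, the one-page checkout 178/526 = 33.8% → the multi-step checkout
The multi-step checkout wins overall and in every traffic group — no reversal.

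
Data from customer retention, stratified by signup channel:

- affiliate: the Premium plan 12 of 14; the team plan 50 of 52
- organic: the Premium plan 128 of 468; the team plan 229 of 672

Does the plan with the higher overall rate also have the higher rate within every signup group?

Affiliate: the Premium plan 12/14 = 85.7%, the team plan 50/52 = 96.2% → the team plan
Organic: the Premium plan 128/468 = 27.4%, the team plan 229/672 = 34.1% → the team plan
Overall: the Premium plan 140/482 = 29.0%, the team plan 279/724 = 38.5% → the team plan
The team plan wins overall and in every signup group — no reversal.

Yes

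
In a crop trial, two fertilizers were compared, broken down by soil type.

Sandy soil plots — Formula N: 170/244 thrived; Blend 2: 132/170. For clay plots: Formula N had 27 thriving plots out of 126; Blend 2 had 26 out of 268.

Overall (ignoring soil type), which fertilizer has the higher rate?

Formula N

Sandy soil: Formula N 170/244 = 69.7%, Blend 2 132/170 = 77.6% → Blend 2
Clay: Formula N 27/126 = 21.4%, Blend 2 26/268 = 9.7% → Formula N
Overall: Formula N 197/370 = 53.2%, Blend 2 158/438 = 36.1% → Formula N
(Neither sweeps every soil group, but Formula N has the higher pooled rate.)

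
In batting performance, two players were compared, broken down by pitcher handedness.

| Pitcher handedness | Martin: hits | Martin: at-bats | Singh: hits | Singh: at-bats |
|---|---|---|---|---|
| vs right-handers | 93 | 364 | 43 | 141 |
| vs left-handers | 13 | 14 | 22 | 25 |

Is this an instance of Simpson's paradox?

No

Vs right-handers: Martin 93/364 = 25.5%, Singh 43/141 = 30.5% → Singh
Vs left-handers: Martin 13/14 = 92.9%, Singh 22/25 = 88.0% → Martin
Overall: Martin 106/378 = 28.0%, Singh 65/166 = 39.2% → Singh
Neither sweeps: Martin wins 1 of 2 groups, Singh wins 1. Singh wins overall but not every group — no Simpson reversal.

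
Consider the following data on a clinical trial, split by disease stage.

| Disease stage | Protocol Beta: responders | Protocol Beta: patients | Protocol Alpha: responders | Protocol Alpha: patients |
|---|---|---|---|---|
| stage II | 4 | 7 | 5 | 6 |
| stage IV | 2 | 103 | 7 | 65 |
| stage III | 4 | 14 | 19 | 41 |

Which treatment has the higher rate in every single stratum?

Protocol Alpha

Stage II: Protocol Beta 4/7 = 57.1%, Protocol Alpha 5/6 = 83.3% → Protocol Alpha
Stage IV: Protocol Beta 2/103 = 1.9%, Protocol Alpha 7/65 = 10.8% → Protocol Alpha
Stage III: Protocol Beta 4/14 = 28.6%, Protocol Alpha 19/41 = 46.3% → Protocol Alpha
Protocol Alpha has the higher rate in all 3 groups.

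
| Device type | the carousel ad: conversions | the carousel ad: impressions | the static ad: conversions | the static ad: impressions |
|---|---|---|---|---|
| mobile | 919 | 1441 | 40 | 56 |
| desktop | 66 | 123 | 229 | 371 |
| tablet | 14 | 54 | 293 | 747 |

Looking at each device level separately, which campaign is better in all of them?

the static ad

Mobile: the carousel ad 919/1441 = 63.8%, the static ad 40/56 = 71.4% → the static ad
Desktop: the carousel ad 66/123 = 53.7%, the static ad 229/371 = 61.7% → the static ad
Tablet: the carousel ad 14/54 = 25.9%, the static ad 293/747 = 39.2% → the static ad
The static ad has the higher rate in all 3 groups.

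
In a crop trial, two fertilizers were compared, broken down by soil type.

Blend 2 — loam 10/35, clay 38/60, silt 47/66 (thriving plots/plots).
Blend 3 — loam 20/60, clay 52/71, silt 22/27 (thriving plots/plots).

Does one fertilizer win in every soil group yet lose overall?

Loam: Blend 2 10/35 = 28.6%, Blend 3 20/60 = 33.3% → Blend 3
Clay: Blend 2 38/60 = 63.3%, Blend 3 52/71 = 73.2% → Blend 3
Silt: Blend 2 47/66 = 71.2%, Blend 3 22/27 = 81.5% → Blend 3
Overall: Blend 2 95/161 = 59.0%, Blend 3 94/158 = 59.5% → Blend 3
Blend 3 wins overall and in every soil group — no reversal.

No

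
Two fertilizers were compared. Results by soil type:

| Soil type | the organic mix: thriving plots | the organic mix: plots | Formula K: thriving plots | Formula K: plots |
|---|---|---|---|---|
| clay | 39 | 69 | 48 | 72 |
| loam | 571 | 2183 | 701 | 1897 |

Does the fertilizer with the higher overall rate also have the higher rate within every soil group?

Yes

Clay: the organic mix 39/69 = 56.5%, Formula K 48/72 = 66.7% → Formula K
Loam: the organic mix 571/2183 = 26.2%, Formula K 701/1897 = 37.0% → Formula K
Overall: the organic mix 610/2252 = 27.1%, Formula K 749/1969 = 38.0% → Formula K
Formula K wins overall and in every soil group — no reversal.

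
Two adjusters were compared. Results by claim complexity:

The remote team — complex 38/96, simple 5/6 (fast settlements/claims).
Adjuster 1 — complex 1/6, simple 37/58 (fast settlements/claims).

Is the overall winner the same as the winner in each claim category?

Complex: the remote team 38/96 = 39.6%, Adjuster 1 1/6 = 16.7% → the remote team
Simple: the remote team 5/6 = 83.3%, Adjuster 1 37/58 = 63.8% → the remote team
Overall: the remote team 43/102 = 42.2%, Adjuster 1 38/64 = 59.4% → Adjuster 1
The remote team wins each claim group but Adjuster 1 wins overall — the comparison reverses. The remote team's claims skew toward complex, which has a lower base rate.

No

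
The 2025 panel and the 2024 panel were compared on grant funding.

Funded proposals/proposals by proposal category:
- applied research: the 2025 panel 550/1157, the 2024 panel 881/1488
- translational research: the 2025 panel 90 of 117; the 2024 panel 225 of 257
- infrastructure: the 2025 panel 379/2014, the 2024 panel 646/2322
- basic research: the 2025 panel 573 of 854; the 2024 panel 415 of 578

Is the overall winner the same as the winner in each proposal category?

Applied research: the 2025 panel 550/1157 = 47.5%, the 2024 panel 881/1488 = 59.2% → the 2024 panel
Translational research: the 2025 panel 90/117 = 76.9%, the 2024 panel 225/257 = 87.5% → the 2024 panel
Infrastructure: the 2025 panel 379/2014 = 18.8%, the 2024 panel 646/2322 = 27.8% → the 2024 panel
Basic research: the 2025 panel 573/854 = 67.1%, the 2024 panel 415/578 = 71.8% → the 2024 panel
Overall: the 2025 panel 1592/4142 = 38.4%, the 2024 panel 2167/4645 = 46.7% → the 2024 panel
The 2024 panel wins overall and in every proposal group — no reversal.

Yes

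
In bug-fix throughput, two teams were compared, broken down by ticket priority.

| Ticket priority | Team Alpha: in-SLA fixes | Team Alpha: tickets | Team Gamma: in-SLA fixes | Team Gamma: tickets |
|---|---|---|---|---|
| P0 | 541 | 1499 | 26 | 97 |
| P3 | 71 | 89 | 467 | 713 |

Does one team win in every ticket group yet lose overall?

Yes

P0: Team Alpha 541/1499 = 36.1%, Team Gamma 26/97 = 26.8% → Team Alpha
P3: Team Alpha 71/89 = 79.8%, Team Gamma 467/713 = 65.5% → Team Alpha
Overall: Team Alpha 612/1588 = 38.5%, Team Gamma 493/810 = 60.9% → Team Gamma
Team Alpha wins each ticket group but Team Gamma wins overall — the comparison reverses. Team Alpha's tickets skew toward P0, which has a lower base rate.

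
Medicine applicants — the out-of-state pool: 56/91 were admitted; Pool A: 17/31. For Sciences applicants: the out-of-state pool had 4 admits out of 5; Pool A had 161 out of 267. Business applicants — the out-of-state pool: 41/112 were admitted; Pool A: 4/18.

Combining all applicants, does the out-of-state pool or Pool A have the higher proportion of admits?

Medicine: the out-of-state pool 56/91 = 61.5%, Pool A 17/31 = 54.8% → the out-of-state pool
Sciences: the out-of-state pool 4/5 = 80.0%, Pool A 161/267 = 60.3% → the out-of-state pool
Business: the out-of-state pool 41/112 = 36.6%, Pool A 4/18 = 22.2% → the out-of-state pool
Overall: the out-of-state pool 101/208 = 48.6%, Pool A 182/316 = 57.6% → Pool A
(The out-of-state pool wins every department group but Pool A wins overall — the out-of-state pool's applicants skew toward the low-rate Business group.)

Pool A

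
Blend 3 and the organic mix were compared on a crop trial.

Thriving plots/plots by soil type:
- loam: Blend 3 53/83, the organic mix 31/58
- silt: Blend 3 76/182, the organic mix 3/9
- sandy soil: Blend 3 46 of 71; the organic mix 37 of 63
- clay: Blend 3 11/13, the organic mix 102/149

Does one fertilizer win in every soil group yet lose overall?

Yes

Loam: Blend 3 53/83 = 63.9%, the organic mix 31/58 = 53.4% → Blend 3
Silt: Blend 3 76/182 = 41.8%, the organic mix 3/9 = 33.3% → Blend 3
Sandy soil: Blend 3 46/71 = 64.8%, the organic mix 37/63 = 58.7% → Blend 3
Clay: Blend 3 11/13 = 84.6%, the organic mix 102/149 = 68.5% → Blend 3
Overall: Blend 3 186/349 = 53.3%, the organic mix 173/279 = 62.0% → the organic mix
Blend 3 wins each soil group but the organic mix wins overall — the comparison reverses. Blend 3's plots skew toward silt, which has a lower base rate.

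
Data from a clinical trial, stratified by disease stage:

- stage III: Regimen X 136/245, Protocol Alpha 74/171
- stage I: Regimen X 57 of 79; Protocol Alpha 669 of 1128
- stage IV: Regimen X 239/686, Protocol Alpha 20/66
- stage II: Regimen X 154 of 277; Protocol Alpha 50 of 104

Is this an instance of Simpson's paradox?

Yes

Stage III: Regimen X 136/245 = 55.5%, Protocol Alpha 74/171 = 43.3% → Regimen X
Stage I: Regimen X 57/79 = 72.2%, Protocol Alpha 669/1128 = 59.3% → Regimen X
Stage IV: Regimen X 239/686 = 34.8%, Protocol Alpha 20/66 = 30.3% → Regimen X
Stage II: Regimen X 154/277 = 55.6%, Protocol Alpha 50/104 = 48.1% → Regimen X
Overall: Regimen X 586/1287 = 45.5%, Protocol Alpha 813/1469 = 55.3% → Protocol Alpha
Regimen X wins each disease group but Protocol Alpha wins overall — the comparison reverses. Regimen X's patients skew toward stage IV, which has a lower base rate.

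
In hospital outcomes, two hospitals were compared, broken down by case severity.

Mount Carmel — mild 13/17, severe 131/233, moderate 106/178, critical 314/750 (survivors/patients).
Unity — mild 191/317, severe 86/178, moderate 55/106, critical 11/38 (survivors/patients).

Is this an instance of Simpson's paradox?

Yes

Mild: Mount Carmel 13/17 = 76.5%, Unity 191/317 = 60.3% → Mount Carmel
Severe: Mount Carmel 131/233 = 56.2%, Unity 86/178 = 48.3% → Mount Carmel
Moderate: Mount Carmel 106/178 = 59.6%, Unity 55/106 = 51.9% → Mount Carmel
Critical: Mount Carmel 314/750 = 41.9%, Unity 11/38 = 28.9% → Mount Carmel
Overall: Mount Carmel 564/1178 = 47.9%, Unity 343/639 = 53.7% → Unity
Mount Carmel wins each case group but Unity wins overall — the comparison reverses. Mount Carmel's patients skew toward critical, which has a lower base rate.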